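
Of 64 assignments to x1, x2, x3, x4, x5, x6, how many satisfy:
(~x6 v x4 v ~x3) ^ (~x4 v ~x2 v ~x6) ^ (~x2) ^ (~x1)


CNF with 4 clauses over 6 vars (64 assignments).
An assignment satisfies CNF iff every clause has >=1 true literal.
Check each row (bits = x1,x2,x3,x4,x5,x6; clause T/F shown):
  row 0 [000000]: clauses=TTTT -> 1
  row 1 [000001]: clauses=TTTT -> 1
  row 2 [000010]: clauses=TTTT -> 1
  row 3 [000011]: clauses=TTTT -> 1
  row 4 [000100]: clauses=TTTT -> 1
  (every remaining row is evaluated the same way; all 64 results are listed next)
Full result column, 8 rows per line (x1,x2,x3 fixed per line; x4,x5,x6 runs 000..111 left to right):
  rows 0-7 [x1,x2,x3=000]: 11111111  (ones: 8)
  rows 8-15 [x1,x2,x3=001]: 10101111  (ones: 6)
  rows 16-23 [x1,x2,x3=010]: 00000000  (ones: 0)
  rows 24-31 [x1,x2,x3=011]: 00000000  (ones: 0)
  rows 32-39 [x1,x2,x3=100]: 00000000  (ones: 0)
  rows 40-47 [x1,x2,x3=101]: 00000000  (ones: 0)
  rows 48-55 [x1,x2,x3=110]: 00000000  (ones: 0)
  rows 56-63 [x1,x2,x3=111]: 00000000  (ones: 0)
Satisfying assignments = 8+6+0+0+0+0+0+0 = 14

14


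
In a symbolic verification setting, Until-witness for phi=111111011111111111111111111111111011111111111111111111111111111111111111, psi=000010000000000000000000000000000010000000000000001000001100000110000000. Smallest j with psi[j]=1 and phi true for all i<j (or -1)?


(phi U psi) at 0: need smallest j with psi[j]=1 and phi[i]=1 for all i in [0,j).
Scan from step 0:
  step 0: phi=1, psi=0 -> continue
  step 1: phi=1, psi=0 -> continue
  step 2: phi=1, psi=0 -> continue
  step 3: phi=1, psi=0 -> continue
  step 4: psi=1 and phi held for [0,4) -> witness found
Witness step = 4

4


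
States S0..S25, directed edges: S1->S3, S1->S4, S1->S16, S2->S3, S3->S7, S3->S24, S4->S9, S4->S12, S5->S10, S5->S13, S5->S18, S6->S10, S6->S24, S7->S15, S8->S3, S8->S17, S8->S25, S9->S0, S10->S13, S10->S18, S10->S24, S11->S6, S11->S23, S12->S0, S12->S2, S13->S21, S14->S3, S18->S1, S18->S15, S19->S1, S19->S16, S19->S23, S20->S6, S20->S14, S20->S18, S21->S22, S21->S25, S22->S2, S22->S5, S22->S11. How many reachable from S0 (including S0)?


BFS from S0:
  layer 0: {S0}
Reachable set: {S0}
Count = 1

1


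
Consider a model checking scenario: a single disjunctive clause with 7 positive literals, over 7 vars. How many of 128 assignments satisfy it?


Step 1: Total=2^7=128
Step 2: Unsat when all 7 false: 2^0=1
Step 3: Sat=128-1=127

127


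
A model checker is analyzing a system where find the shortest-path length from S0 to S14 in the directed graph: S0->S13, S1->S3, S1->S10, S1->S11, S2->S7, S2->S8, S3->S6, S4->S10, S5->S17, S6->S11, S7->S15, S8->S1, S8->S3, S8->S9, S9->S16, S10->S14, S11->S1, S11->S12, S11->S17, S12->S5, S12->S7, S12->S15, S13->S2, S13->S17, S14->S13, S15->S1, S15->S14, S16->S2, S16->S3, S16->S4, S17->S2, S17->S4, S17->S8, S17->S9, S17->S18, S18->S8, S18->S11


BFS layer-by-layer from S0:
  dist 0: {S0}
  dist 1: {S13}
  dist 2: {S2, S17}
  dist 3: {S4, S7, S8, S9, S18}
  dist 4: {S1, S3, S10, S11, S15, S16}
  dist 5: {S6, S12, S14}
  -> S14 reached at distance 5
Shortest path length = 5

5


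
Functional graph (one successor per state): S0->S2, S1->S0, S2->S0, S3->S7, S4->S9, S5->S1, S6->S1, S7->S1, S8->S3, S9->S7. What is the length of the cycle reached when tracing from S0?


Trace from S0 until a state repeats:
  S0 -> S2 -> S0
S0 first seen at step 0, revisited at step 2.
Cycle length = 2 - 0 = 2

2


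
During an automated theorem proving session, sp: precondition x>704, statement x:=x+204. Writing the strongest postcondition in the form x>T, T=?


Formula: sp(P, x:=E) = exists old_x. (x = E[old_x/x]) AND P[old_x/x] (old_x is the value of x before the assignment; eliminate old_x by solving x = E[old_x/x] for old_x)
Step 1: Precondition P: x>704, i.e. old_x > 704
Step 2: Assignment gives x = old_x + 204, so old_x = x - 204
Step 3: Substitute into P: x - 204 > 704
Step 4: Simplify: x > 704+204 = 908

908


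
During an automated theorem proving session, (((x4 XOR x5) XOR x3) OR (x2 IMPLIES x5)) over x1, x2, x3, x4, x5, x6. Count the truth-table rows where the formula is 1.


Formula: (((x4 XOR x5) XOR x3) OR (x2 IMPLIES x5)) over 6 vars (64 rows)
Evaluate each row (x1, x2, x3, x4, x5, x6 as bits, MSB first):
  row 0 [000000]: (((0 XOR 0) XOR 0) OR (0 IMPLIES 0)) -> 1
  row 1 [000001]: (((0 XOR 0) XOR 0) OR (0 IMPLIES 0)) -> 1
  row 2 [000010]: (((0 XOR 1) XOR 0) OR (0 IMPLIES 1)) -> 1
  row 3 [000011]: (((0 XOR 1) XOR 0) OR (0 IMPLIES 1)) -> 1
  row 4 [000100]: (((1 XOR 0) XOR 0) OR (0 IMPLIES 0)) -> 1
  (every remaining row is evaluated the same way; all 64 results are listed next)
Full result column, 8 rows per line (x1,x2,x3 fixed per line; x4,x5,x6 runs 000..111 left to right):
  rows 0-7 [x1,x2,x3=000]: 11111111  (ones: 8)
  rows 8-15 [x1,x2,x3=001]: 11111111  (ones: 8)
  rows 16-23 [x1,x2,x3=010]: 00111111  (ones: 6)
  rows 24-31 [x1,x2,x3=011]: 11110011  (ones: 6)
  rows 32-39 [x1,x2,x3=100]: 11111111  (ones: 8)
  rows 40-47 [x1,x2,x3=101]: 11111111  (ones: 8)
  rows 48-55 [x1,x2,x3=110]: 00111111  (ones: 6)
  rows 56-63 [x1,x2,x3=111]: 11110011  (ones: 6)
Count of 1-rows = 8+8+6+6+8+8+6+6 = 56

56


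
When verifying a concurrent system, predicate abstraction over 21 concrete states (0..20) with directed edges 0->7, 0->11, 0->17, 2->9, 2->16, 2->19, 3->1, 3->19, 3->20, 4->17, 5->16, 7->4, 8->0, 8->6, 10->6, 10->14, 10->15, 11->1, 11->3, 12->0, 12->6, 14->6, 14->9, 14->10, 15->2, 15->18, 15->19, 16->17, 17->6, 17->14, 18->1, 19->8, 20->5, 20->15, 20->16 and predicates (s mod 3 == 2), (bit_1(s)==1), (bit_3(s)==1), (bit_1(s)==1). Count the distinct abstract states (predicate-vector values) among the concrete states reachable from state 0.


BFS from 0:
Concrete reachable: {0, 1, 2, 3, 4, 5, 6, 7, 8, 9, 10, 11, 14, 15, 16, 17, 18, 19, 20}
Abstract via predicates (s mod 3 == 2), (bit_1(s)==1), (bit_3(s)==1), (bit_1(s)==1):
  (0,0,0,0) <- {0, 1, 4, 16}
  (0,0,1,0) <- {9}
  (0,1,0,1) <- {3, 6, 7, 18, 19}
  (0,1,1,1) <- {10, 15}
  (1,0,0,0) <- {5, 17, 20}
  (1,0,1,0) <- {8}
  (1,1,0,1) <- {2}
  (1,1,1,1) <- {11, 14}
Distinct abstract states = 8

8


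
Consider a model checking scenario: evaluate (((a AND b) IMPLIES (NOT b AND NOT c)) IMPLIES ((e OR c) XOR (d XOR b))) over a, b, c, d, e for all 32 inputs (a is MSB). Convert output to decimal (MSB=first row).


Formula: (((a AND b) IMPLIES (NOT b AND NOT c)) IMPLIES ((e OR c) XOR (d XOR b))) over a, b, c, d, e (32 rows)
Evaluate each row (bits = a,b,c,d,e, MSB first):
  row 0 [00000]: (((0 AND 0) IMPLIES (NOT 0 AND NOT 0)) IMPLIES ((0 OR 0) XOR (0 XOR 0))) -> 0
  row 1 [00001]: (((0 AND 0) IMPLIES (NOT 0 AND NOT 0)) IMPLIES ((1 OR 0) XOR (0 XOR 0))) -> 1
  row 2 [00010]: (((0 AND 0) IMPLIES (NOT 0 AND NOT 0)) IMPLIES ((0 OR 0) XOR (1 XOR 0))) -> 1
  row 3 [00011]: (((0 AND 0) IMPLIES (NOT 0 AND NOT 0)) IMPLIES ((1 OR 0) XOR (1 XOR 0))) -> 0
  row 4 [00100]: (((0 AND 0) IMPLIES (NOT 0 AND NOT 1)) IMPLIES ((0 OR 1) XOR (0 XOR 0))) -> 1
  row 5 [00101]: (((0 AND 0) IMPLIES (NOT 0 AND NOT 1)) IMPLIES ((1 OR 1) XOR (0 XOR 0))) -> 1
  row 6 [00110]: (((0 AND 0) IMPLIES (NOT 0 AND NOT 1)) IMPLIES ((0 OR 1) XOR (1 XOR 0))) -> 0
  row 7 [00111]: (((0 AND 0) IMPLIES (NOT 0 AND NOT 1)) IMPLIES ((1 OR 1) XOR (1 XOR 0))) -> 0
  row 8 [01000]: (((0 AND 1) IMPLIES (NOT 1 AND NOT 0)) IMPLIES ((0 OR 0) XOR (0 XOR 1))) -> 1
  row 9 [01001]: (((0 AND 1) IMPLIES (NOT 1 AND NOT 0)) IMPLIES ((1 OR 0) XOR (0 XOR 1))) -> 0
  row 10 [01010]: (((0 AND 1) IMPLIES (NOT 1 AND NOT 0)) IMPLIES ((0 OR 0) XOR (1 XOR 1))) -> 0
  row 11 [01011]: (((0 AND 1) IMPLIES (NOT 1 AND NOT 0)) IMPLIES ((1 OR 0) XOR (1 XOR 1))) -> 1
  row 12 [01100]: (((0 AND 1) IMPLIES (NOT 1 AND NOT 1)) IMPLIES ((0 OR 1) XOR (0 XOR 1))) -> 0
  row 13 [01101]: (((0 AND 1) IMPLIES (NOT 1 AND NOT 1)) IMPLIES ((1 OR 1) XOR (0 XOR 1))) -> 0
  row 14 [01110]: (((0 AND 1) IMPLIES (NOT 1 AND NOT 1)) IMPLIES ((0 OR 1) XOR (1 XOR 1))) -> 1
  row 15 [01111]: (((0 AND 1) IMPLIES (NOT 1 AND NOT 1)) IMPLIES ((1 OR 1) XOR (1 XOR 1))) -> 1
  row 16 [10000]: (((1 AND 0) IMPLIES (NOT 0 AND NOT 0)) IMPLIES ((0 OR 0) XOR (0 XOR 0))) -> 0
  row 17 [10001]: (((1 AND 0) IMPLIES (NOT 0 AND NOT 0)) IMPLIES ((1 OR 0) XOR (0 XOR 0))) -> 1
  row 18 [10010]: (((1 AND 0) IMPLIES (NOT 0 AND NOT 0)) IMPLIES ((0 OR 0) XOR (1 XOR 0))) -> 1
  row 19 [10011]: (((1 AND 0) IMPLIES (NOT 0 AND NOT 0)) IMPLIES ((1 OR 0) XOR (1 XOR 0))) -> 0
  row 20 [10100]: (((1 AND 0) IMPLIES (NOT 0 AND NOT 1)) IMPLIES ((0 OR 1) XOR (0 XOR 0))) -> 1
  row 21 [10101]: (((1 AND 0) IMPLIES (NOT 0 AND NOT 1)) IMPLIES ((1 OR 1) XOR (0 XOR 0))) -> 1
  row 22 [10110]: (((1 AND 0) IMPLIES (NOT 0 AND NOT 1)) IMPLIES ((0 OR 1) XOR (1 XOR 0))) -> 0
  row 23 [10111]: (((1 AND 0) IMPLIES (NOT 0 AND NOT 1)) IMPLIES ((1 OR 1) XOR (1 XOR 0))) -> 0
  row 24 [11000]: (((1 AND 1) IMPLIES (NOT 1 AND NOT 0)) IMPLIES ((0 OR 0) XOR (0 XOR 1))) -> 1
  row 25 [11001]: (((1 AND 1) IMPLIES (NOT 1 AND NOT 0)) IMPLIES ((1 OR 0) XOR (0 XOR 1))) -> 1
  row 26 [11010]: (((1 AND 1) IMPLIES (NOT 1 AND NOT 0)) IMPLIES ((0 OR 0) XOR (1 XOR 1))) -> 1
  row 27 [11011]: (((1 AND 1) IMPLIES (NOT 1 AND NOT 0)) IMPLIES ((1 OR 0) XOR (1 XOR 1))) -> 1
  row 28 [11100]: (((1 AND 1) IMPLIES (NOT 1 AND NOT 1)) IMPLIES ((0 OR 1) XOR (0 XOR 1))) -> 1
  row 29 [11101]: (((1 AND 1) IMPLIES (NOT 1 AND NOT 1)) IMPLIES ((1 OR 1) XOR (0 XOR 1))) -> 1
  row 30 [11110]: (((1 AND 1) IMPLIES (NOT 1 AND NOT 1)) IMPLIES ((0 OR 1) XOR (1 XOR 1))) -> 1
  row 31 [11111]: (((1 AND 1) IMPLIES (NOT 1 AND NOT 1)) IMPLIES ((1 OR 1) XOR (1 XOR 1))) -> 1
Full result column, 4 rows per line (a,b,c fixed per line; d,e runs 00..11 left to right):
  rows 0-3 [a,b,c=000]: 0110  = hex 6
  rows 4-7 [a,b,c=001]: 1100  = hex C
  rows 8-11 [a,b,c=010]: 1001  = hex 9
  rows 12-15 [a,b,c=011]: 0011  = hex 3
  rows 16-19 [a,b,c=100]: 0110  = hex 6
  rows 20-23 [a,b,c=101]: 1100  = hex C
  rows 24-27 [a,b,c=110]: 1111  = hex F
  rows 28-31 [a,b,c=111]: 1111  = hex F
Output column (row 0 .. row 31) = 01101100100100110110110011111111
Output column grouped in 4s = 0110 1100 1001 0011 0110 1100 1111 1111 = 0x6C936CFF
Convert to decimal digit by digit (value = value*16 + digit):
  6 -> 6
  6*16 + 12 (C) = 108
  108*16 + 9 = 1737
  1737*16 + 3 = 27795
  27795*16 + 6 = 444726
  444726*16 + 12 (C) = 7115628
  7115628*16 + 15 (F) = 113850063
  113850063*16 + 15 (F) = 1821601023
Decimal = 1821601023

1821601023


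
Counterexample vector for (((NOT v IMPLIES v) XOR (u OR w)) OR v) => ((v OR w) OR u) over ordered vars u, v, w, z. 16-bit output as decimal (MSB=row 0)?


F1 = (((NOT v IMPLIES v) XOR (u OR w)) OR v)
F2 = ((v OR w) OR u)
Counterexample to F1=>F2 is where F1=1 and F2=0.
Evaluate each row (bits = u,v,w,z, MSB first):
  row 0 [0000]: F1=0 F2=0 -> F1&~F2 -> 0
  row 1 [0001]: F1=0 F2=0 -> F1&~F2 -> 0
  row 2 [0010]: F1=1 F2=1 -> F1&~F2 -> 0
  row 3 [0011]: F1=1 F2=1 -> F1&~F2 -> 0
  row 4 [0100]: F1=1 F2=1 -> F1&~F2 -> 0
  row 5 [0101]: F1=1 F2=1 -> F1&~F2 -> 0
  row 6 [0110]: F1=1 F2=1 -> F1&~F2 -> 0
  row 7 [0111]: F1=1 F2=1 -> F1&~F2 -> 0
  row 8 [1000]: F1=1 F2=1 -> F1&~F2 -> 0
  row 9 [1001]: F1=1 F2=1 -> F1&~F2 -> 0
  row 10 [1010]: F1=1 F2=1 -> F1&~F2 -> 0
  row 11 [1011]: F1=1 F2=1 -> F1&~F2 -> 0
  row 12 [1100]: F1=1 F2=1 -> F1&~F2 -> 0
  row 13 [1101]: F1=1 F2=1 -> F1&~F2 -> 0
  row 14 [1110]: F1=1 F2=1 -> F1&~F2 -> 0
  row 15 [1111]: F1=1 F2=1 -> F1&~F2 -> 0
Full result column, 4 rows per line (u,v fixed per line; w,z runs 00..11 left to right):
  rows 0-3 [u,v=00]: 0000  = hex 0
  rows 4-7 [u,v=01]: 0000  = hex 0
  rows 8-11 [u,v=10]: 0000  = hex 0
  rows 12-15 [u,v=11]: 0000  = hex 0
Counterexample vector (row 0 .. row 15) = 0000000000000000
Output column grouped in 4s = 0000 0000 0000 0000 = 0x0000
Convert to decimal digit by digit (value = value*16 + digit):
  0 -> 0
  0*16 + 0 = 0
  0*16 + 0 = 0
  0*16 + 0 = 0
Decimal = 0

0


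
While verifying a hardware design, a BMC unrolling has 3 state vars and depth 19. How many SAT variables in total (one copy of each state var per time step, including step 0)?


BMC unrolls to depth k, creating one copy of each state var for steps 0..k.
Step count = 19 + 1 = 20 (steps 0 through 19)
Vars per step = 3
Total = 3 * 20 = 60

60


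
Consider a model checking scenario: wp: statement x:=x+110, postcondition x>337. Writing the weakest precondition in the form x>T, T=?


Formula: wp(x:=E, P) = P[E/x] (substitute E for x in postcondition)
Step 1: Postcondition: x>337
Step 2: Substitute x+110 for x: x+110>337
Step 3: Solve for x: x > 337-110 = 227

227


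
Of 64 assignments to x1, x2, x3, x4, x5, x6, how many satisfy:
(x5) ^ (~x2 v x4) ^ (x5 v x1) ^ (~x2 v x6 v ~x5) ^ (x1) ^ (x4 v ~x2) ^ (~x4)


CNF with 7 clauses over 6 vars (64 assignments).
An assignment satisfies CNF iff every clause has >=1 true literal.
Check each row (bits = x1,x2,x3,x4,x5,x6; clause T/F shown):
  row 0 [000000]: clauses=FTFTFTT -> 0
  row 1 [000001]: clauses=FTFTFTT -> 0
  row 2 [000010]: clauses=TTTTFTT -> 0
  row 3 [000011]: clauses=TTTTFTT -> 0
  row 4 [000100]: clauses=FTFTFTF -> 0
  (every remaining row is evaluated the same way; all 64 results are listed next)
Full result column, 8 rows per line (x1,x2,x3 fixed per line; x4,x5,x6 runs 000..111 left to right):
  rows 0-7 [x1,x2,x3=000]: 00000000  (ones: 0)
  rows 8-15 [x1,x2,x3=001]: 00000000  (ones: 0)
  rows 16-23 [x1,x2,x3=010]: 00000000  (ones: 0)
  rows 24-31 [x1,x2,x3=011]: 00000000  (ones: 0)
  rows 32-39 [x1,x2,x3=100]: 00110000  (ones: 2)
  rows 40-47 [x1,x2,x3=101]: 00110000  (ones: 2)
  rows 48-55 [x1,x2,x3=110]: 00000000  (ones: 0)
  rows 56-63 [x1,x2,x3=111]: 00000000  (ones: 0)
Satisfying assignments = 0+0+0+0+2+2+0+0 = 4

4


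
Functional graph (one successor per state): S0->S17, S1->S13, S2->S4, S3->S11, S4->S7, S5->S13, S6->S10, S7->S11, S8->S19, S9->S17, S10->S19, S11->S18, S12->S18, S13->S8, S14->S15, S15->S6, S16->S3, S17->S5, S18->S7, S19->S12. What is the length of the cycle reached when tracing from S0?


Trace from S0 until a state repeats:
  S0 -> S17 -> S5 -> S13 -> S8 -> S19 -> S12 -> S18 -> S7 -> S11 -> S18
S18 first seen at step 7, revisited at step 10.
Cycle length = 10 - 7 = 3

3


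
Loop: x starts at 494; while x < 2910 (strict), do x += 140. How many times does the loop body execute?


Step 1: x goes from 494 toward 2910 by 140; the body runs while x<2910, so iterations = ceil((bound-start)/step)
Step 2: Distance=2416
Step 3: ceil(2416/140)=18

18


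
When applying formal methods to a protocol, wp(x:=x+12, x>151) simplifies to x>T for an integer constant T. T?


Formula: wp(x:=E, P) = P[E/x] (substitute E for x in postcondition)
Step 1: Postcondition: x>151
Step 2: Substitute x+12 for x: x+12>151
Step 3: Solve for x: x > 151-12 = 139

139


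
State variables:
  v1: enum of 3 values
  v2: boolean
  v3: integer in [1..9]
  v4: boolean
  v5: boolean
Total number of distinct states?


State space = product of domain sizes of all variables.
Domain sizes:
  v1 (enum of 3 values): 3
  v2 (boolean): 2
  v3 (integer in [1..9]): 9
  v4 (boolean): 2
  v5 (boolean): 2
Product = 3 * 2 * 9 * 2 * 2 = 216

216


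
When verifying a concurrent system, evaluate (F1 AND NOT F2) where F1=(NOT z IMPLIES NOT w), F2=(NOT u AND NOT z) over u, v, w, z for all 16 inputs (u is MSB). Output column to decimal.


F1 = (NOT z IMPLIES NOT w)
F2 = (NOT u AND NOT z)
Counterexample to F1=>F2 is where F1=1 and F2=0.
Evaluate each row (bits = u,v,w,z, MSB first):
  row 0 [0000]: F1=1 F2=1 -> F1&~F2 -> 0
  row 1 [0001]: F1=1 F2=0 -> F1&~F2 -> 1
  row 2 [0010]: F1=0 F2=1 -> F1&~F2 -> 0
  row 3 [0011]: F1=1 F2=0 -> F1&~F2 -> 1
  row 4 [0100]: F1=1 F2=1 -> F1&~F2 -> 0
  row 5 [0101]: F1=1 F2=0 -> F1&~F2 -> 1
  row 6 [0110]: F1=0 F2=1 -> F1&~F2 -> 0
  row 7 [0111]: F1=1 F2=0 -> F1&~F2 -> 1
  row 8 [1000]: F1=1 F2=0 -> F1&~F2 -> 1
  row 9 [1001]: F1=1 F2=0 -> F1&~F2 -> 1
  row 10 [1010]: F1=0 F2=0 -> F1&~F2 -> 0
  row 11 [1011]: F1=1 F2=0 -> F1&~F2 -> 1
  row 12 [1100]: F1=1 F2=0 -> F1&~F2 -> 1
  row 13 [1101]: F1=1 F2=0 -> F1&~F2 -> 1
  row 14 [1110]: F1=0 F2=0 -> F1&~F2 -> 0
  row 15 [1111]: F1=1 F2=0 -> F1&~F2 -> 1
Full result column, 4 rows per line (u,v fixed per line; w,z runs 00..11 left to right):
  rows 0-3 [u,v=00]: 0101  = hex 5
  rows 4-7 [u,v=01]: 0101  = hex 5
  rows 8-11 [u,v=10]: 1101  = hex D
  rows 12-15 [u,v=11]: 1101  = hex D
Counterexample vector (row 0 .. row 15) = 0101010111011101
Output column grouped in 4s = 0101 0101 1101 1101 = 0x55DD
Convert to decimal digit by digit (value = value*16 + digit):
  5 -> 5
  5*16 + 5 = 85
  85*16 + 13 (D) = 1373
  1373*16 + 13 (D) = 21981
Decimal = 21981

21981


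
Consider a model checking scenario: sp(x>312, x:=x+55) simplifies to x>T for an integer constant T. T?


Formula: sp(P, x:=E) = exists old_x. (x = E[old_x/x]) AND P[old_x/x] (old_x is the value of x before the assignment; eliminate old_x by solving x = E[old_x/x] for old_x)
Step 1: Precondition P: x>312, i.e. old_x > 312
Step 2: Assignment gives x = old_x + 55, so old_x = x - 55
Step 3: Substitute into P: x - 55 > 312
Step 4: Simplify: x > 312+55 = 367

367


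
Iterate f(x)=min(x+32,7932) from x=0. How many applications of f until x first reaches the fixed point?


Step 1: x=0, cap=7932, increment=32
Step 2: x grows by 32 each step until capped at 7932; fixed point is x=7932
Step 3: iterations = ceil(7932/32) = 248

248


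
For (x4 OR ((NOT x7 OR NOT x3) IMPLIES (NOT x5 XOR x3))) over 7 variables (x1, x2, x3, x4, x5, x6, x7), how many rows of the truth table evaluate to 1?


Formula: (x4 OR ((NOT x7 OR NOT x3) IMPLIES (NOT x5 XOR x3))) over 7 vars (128 rows)
Evaluate each row (x1, x2, x3, x4, x5, x6, x7 as bits, MSB first):
  row 0 [0000000]: (0 OR ((NOT 0 OR NOT 0) IMPLIES (NOT 0 XOR 0))) -> 1
  row 1 [0000001]: (0 OR ((NOT 1 OR NOT 0) IMPLIES (NOT 0 XOR 0))) -> 1
  row 2 [0000010]: (0 OR ((NOT 0 OR NOT 0) IMPLIES (NOT 0 XOR 0))) -> 1
  row 3 [0000011]: (0 OR ((NOT 1 OR NOT 0) IMPLIES (NOT 0 XOR 0))) -> 1
  row 4 [0000100]: (0 OR ((NOT 0 OR NOT 0) IMPLIES (NOT 1 XOR 0))) -> 0
  (every remaining row is evaluated the same way; all 128 results are listed next)
Full result column, 8 rows per line (x1,x2,x3,x4 fixed per line; x5,x6,x7 runs 000..111 left to right):
  rows 0-7 [x1,x2,x3,x4=0000]: 11110000  (ones: 4)
  rows 8-15 [x1,x2,x3,x4=0001]: 11111111  (ones: 8)
  rows 16-23 [x1,x2,x3,x4=0010]: 01011111  (ones: 6)
  rows 24-31 [x1,x2,x3,x4=0011]: 11111111  (ones: 8)
  rows 32-39 [x1,x2,x3,x4=0100]: 11110000  (ones: 4)
  rows 40-47 [x1,x2,x3,x4=0101]: 11111111  (ones: 8)
  rows 48-55 [x1,x2,x3,x4=0110]: 01011111  (ones: 6)
  rows 56-63 [x1,x2,x3,x4=0111]: 11111111  (ones: 8)
  rows 64-71 [x1,x2,x3,x4=1000]: 11110000  (ones: 4)
  rows 72-79 [x1,x2,x3,x4=1001]: 11111111  (ones: 8)
  rows 80-87 [x1,x2,x3,x4=1010]: 01011111  (ones: 6)
  rows 88-95 [x1,x2,x3,x4=1011]: 11111111  (ones: 8)
  rows 96-103 [x1,x2,x3,x4=1100]: 11110000  (ones: 4)
  rows 104-111 [x1,x2,x3,x4=1101]: 11111111  (ones: 8)
  rows 112-119 [x1,x2,x3,x4=1110]: 01011111  (ones: 6)
  rows 120-127 [x1,x2,x3,x4=1111]: 11111111  (ones: 8)
Count of 1-rows = 4+8+6+8+4+8+6+8+4+8+6+8+4+8+6+8 = 104

104


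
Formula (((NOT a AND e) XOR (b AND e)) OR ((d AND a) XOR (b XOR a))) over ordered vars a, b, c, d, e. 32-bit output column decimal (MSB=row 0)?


Formula: (((NOT a AND e) XOR (b AND e)) OR ((d AND a) XOR (b XOR a))) over a, b, c, d, e (32 rows)
Evaluate each row (bits = a,b,c,d,e, MSB first):
  row 0 [00000]: (((NOT 0 AND 0) XOR (0 AND 0)) OR ((0 AND 0) XOR (0 XOR 0))) -> 0
  row 1 [00001]: (((NOT 0 AND 1) XOR (0 AND 1)) OR ((0 AND 0) XOR (0 XOR 0))) -> 1
  row 2 [00010]: (((NOT 0 AND 0) XOR (0 AND 0)) OR ((1 AND 0) XOR (0 XOR 0))) -> 0
  row 3 [00011]: (((NOT 0 AND 1) XOR (0 AND 1)) OR ((1 AND 0) XOR (0 XOR 0))) -> 1
  row 4 [00100]: (((NOT 0 AND 0) XOR (0 AND 0)) OR ((0 AND 0) XOR (0 XOR 0))) -> 0
  row 5 [00101]: (((NOT 0 AND 1) XOR (0 AND 1)) OR ((0 AND 0) XOR (0 XOR 0))) -> 1
  row 6 [00110]: (((NOT 0 AND 0) XOR (0 AND 0)) OR ((1 AND 0) XOR (0 XOR 0))) -> 0
  row 7 [00111]: (((NOT 0 AND 1) XOR (0 AND 1)) OR ((1 AND 0) XOR (0 XOR 0))) -> 1
  row 8 [01000]: (((NOT 0 AND 0) XOR (1 AND 0)) OR ((0 AND 0) XOR (1 XOR 0))) -> 1
  row 9 [01001]: (((NOT 0 AND 1) XOR (1 AND 1)) OR ((0 AND 0) XOR (1 XOR 0))) -> 1
  row 10 [01010]: (((NOT 0 AND 0) XOR (1 AND 0)) OR ((1 AND 0) XOR (1 XOR 0))) -> 1
  row 11 [01011]: (((NOT 0 AND 1) XOR (1 AND 1)) OR ((1 AND 0) XOR (1 XOR 0))) -> 1
  row 12 [01100]: (((NOT 0 AND 0) XOR (1 AND 0)) OR ((0 AND 0) XOR (1 XOR 0))) -> 1
  row 13 [01101]: (((NOT 0 AND 1) XOR (1 AND 1)) OR ((0 AND 0) XOR (1 XOR 0))) -> 1
  row 14 [01110]: (((NOT 0 AND 0) XOR (1 AND 0)) OR ((1 AND 0) XOR (1 XOR 0))) -> 1
  row 15 [01111]: (((NOT 0 AND 1) XOR (1 AND 1)) OR ((1 AND 0) XOR (1 XOR 0))) -> 1
  row 16 [10000]: (((NOT 1 AND 0) XOR (0 AND 0)) OR ((0 AND 1) XOR (0 XOR 1))) -> 1
  row 17 [10001]: (((NOT 1 AND 1) XOR (0 AND 1)) OR ((0 AND 1) XOR (0 XOR 1))) -> 1
  row 18 [10010]: (((NOT 1 AND 0) XOR (0 AND 0)) OR ((1 AND 1) XOR (0 XOR 1))) -> 0
  row 19 [10011]: (((NOT 1 AND 1) XOR (0 AND 1)) OR ((1 AND 1) XOR (0 XOR 1))) -> 0
  row 20 [10100]: (((NOT 1 AND 0) XOR (0 AND 0)) OR ((0 AND 1) XOR (0 XOR 1))) -> 1
  row 21 [10101]: (((NOT 1 AND 1) XOR (0 AND 1)) OR ((0 AND 1) XOR (0 XOR 1))) -> 1
  row 22 [10110]: (((NOT 1 AND 0) XOR (0 AND 0)) OR ((1 AND 1) XOR (0 XOR 1))) -> 0
  row 23 [10111]: (((NOT 1 AND 1) XOR (0 AND 1)) OR ((1 AND 1) XOR (0 XOR 1))) -> 0
  row 24 [11000]: (((NOT 1 AND 0) XOR (1 AND 0)) OR ((0 AND 1) XOR (1 XOR 1))) -> 0
  row 25 [11001]: (((NOT 1 AND 1) XOR (1 AND 1)) OR ((0 AND 1) XOR (1 XOR 1))) -> 1
  row 26 [11010]: (((NOT 1 AND 0) XOR (1 AND 0)) OR ((1 AND 1) XOR (1 XOR 1))) -> 1
  row 27 [11011]: (((NOT 1 AND 1) XOR (1 AND 1)) OR ((1 AND 1) XOR (1 XOR 1))) -> 1
  row 28 [11100]: (((NOT 1 AND 0) XOR (1 AND 0)) OR ((0 AND 1) XOR (1 XOR 1))) -> 0
  row 29 [11101]: (((NOT 1 AND 1) XOR (1 AND 1)) OR ((0 AND 1) XOR (1 XOR 1))) -> 1
  row 30 [11110]: (((NOT 1 AND 0) XOR (1 AND 0)) OR ((1 AND 1) XOR (1 XOR 1))) -> 1
  row 31 [11111]: (((NOT 1 AND 1) XOR (1 AND 1)) OR ((1 AND 1) XOR (1 XOR 1))) -> 1
Full result column, 4 rows per line (a,b,c fixed per line; d,e runs 00..11 left to right):
  rows 0-3 [a,b,c=000]: 0101  = hex 5
  rows 4-7 [a,b,c=001]: 0101  = hex 5
  rows 8-11 [a,b,c=010]: 1111  = hex F
  rows 12-15 [a,b,c=011]: 1111  = hex F
  rows 16-19 [a,b,c=100]: 1100  = hex C
  rows 20-23 [a,b,c=101]: 1100  = hex C
  rows 24-27 [a,b,c=110]: 0111  = hex 7
  rows 28-31 [a,b,c=111]: 0111  = hex 7
Output column (row 0 .. row 31) = 01010101111111111100110001110111
Output column grouped in 4s = 0101 0101 1111 1111 1100 1100 0111 0111 = 0x55FFCC77
Convert to decimal digit by digit (value = value*16 + digit):
  5 -> 5
  5*16 + 5 = 85
  85*16 + 15 (F) = 1375
  1375*16 + 15 (F) = 22015
  22015*16 + 12 (C) = 352252
  352252*16 + 12 (C) = 5636044
  5636044*16 + 7 = 90176711
  90176711*16 + 7 = 1442827383
Decimal = 1442827383

1442827383


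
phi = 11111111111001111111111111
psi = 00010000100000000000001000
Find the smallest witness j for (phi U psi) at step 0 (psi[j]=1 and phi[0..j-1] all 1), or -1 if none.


(phi U psi) at 0: need smallest j with psi[j]=1 and phi[i]=1 for all i in [0,j).
Scan from step 0:
  step 0: phi=1, psi=0 -> continue
  step 1: phi=1, psi=0 -> continue
  step 2: phi=1, psi=0 -> continue
  step 3: psi=1 and phi held for [0,3) -> witness found
Witness step = 3

3


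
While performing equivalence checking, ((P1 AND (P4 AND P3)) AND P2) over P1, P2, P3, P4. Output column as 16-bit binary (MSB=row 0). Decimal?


Formula: ((P1 AND (P4 AND P3)) AND P2) over P1, P2, P3, P4 (16 rows)
Evaluate each row (bits = P1,P2,P3,P4, MSB first):
  row 0 [0000]: ((0 AND (0 AND 0)) AND 0) -> 0
  row 1 [0001]: ((0 AND (1 AND 0)) AND 0) -> 0
  row 2 [0010]: ((0 AND (0 AND 1)) AND 0) -> 0
  row 3 [0011]: ((0 AND (1 AND 1)) AND 0) -> 0
  row 4 [0100]: ((0 AND (0 AND 0)) AND 1) -> 0
  row 5 [0101]: ((0 AND (1 AND 0)) AND 1) -> 0
  row 6 [0110]: ((0 AND (0 AND 1)) AND 1) -> 0
  row 7 [0111]: ((0 AND (1 AND 1)) AND 1) -> 0
  row 8 [1000]: ((1 AND (0 AND 0)) AND 0) -> 0
  row 9 [1001]: ((1 AND (1 AND 0)) AND 0) -> 0
  row 10 [1010]: ((1 AND (0 AND 1)) AND 0) -> 0
  row 11 [1011]: ((1 AND (1 AND 1)) AND 0) -> 0
  row 12 [1100]: ((1 AND (0 AND 0)) AND 1) -> 0
  row 13 [1101]: ((1 AND (1 AND 0)) AND 1) -> 0
  row 14 [1110]: ((1 AND (0 AND 1)) AND 1) -> 0
  row 15 [1111]: ((1 AND (1 AND 1)) AND 1) -> 1
Full result column, 4 rows per line (P1,P2 fixed per line; P3,P4 runs 00..11 left to right):
  rows 0-3 [P1,P2=00]: 0000  = hex 0
  rows 4-7 [P1,P2=01]: 0000  = hex 0
  rows 8-11 [P1,P2=10]: 0000  = hex 0
  rows 12-15 [P1,P2=11]: 0001  = hex 1
Output column (row 0 .. row 15) = 0000000000000001
Output column grouped in 4s = 0000 0000 0000 0001 = 0x0001
Convert to decimal digit by digit (value = value*16 + digit):
  0 -> 0
  0*16 + 0 = 0
  0*16 + 0 = 0
  0*16 + 1 = 1
Decimal = 1

1


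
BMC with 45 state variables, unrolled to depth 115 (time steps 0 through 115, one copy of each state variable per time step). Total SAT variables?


BMC unrolls to depth k, creating one copy of each state var for steps 0..k.
Step count = 115 + 1 = 116 (steps 0 through 115)
Vars per step = 45
Total = 45 * 116 = 5220

5220


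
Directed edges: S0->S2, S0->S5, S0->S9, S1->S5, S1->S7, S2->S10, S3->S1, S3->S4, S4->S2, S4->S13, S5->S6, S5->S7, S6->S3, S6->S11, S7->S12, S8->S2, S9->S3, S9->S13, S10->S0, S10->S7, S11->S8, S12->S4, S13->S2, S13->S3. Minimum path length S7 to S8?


BFS layer-by-layer from S7:
  dist 0: {S7}
  dist 1: {S12}
  dist 2: {S4}
  dist 3: {S2, S13}
  dist 4: {S3, S10}
  dist 5: {S0, S1}
  dist 6: {S5, S9}
  dist 7: {S6}
  dist 8: {S11}
  dist 9: {S8}
  -> S8 reached at distance 9
Shortest path length = 9

9


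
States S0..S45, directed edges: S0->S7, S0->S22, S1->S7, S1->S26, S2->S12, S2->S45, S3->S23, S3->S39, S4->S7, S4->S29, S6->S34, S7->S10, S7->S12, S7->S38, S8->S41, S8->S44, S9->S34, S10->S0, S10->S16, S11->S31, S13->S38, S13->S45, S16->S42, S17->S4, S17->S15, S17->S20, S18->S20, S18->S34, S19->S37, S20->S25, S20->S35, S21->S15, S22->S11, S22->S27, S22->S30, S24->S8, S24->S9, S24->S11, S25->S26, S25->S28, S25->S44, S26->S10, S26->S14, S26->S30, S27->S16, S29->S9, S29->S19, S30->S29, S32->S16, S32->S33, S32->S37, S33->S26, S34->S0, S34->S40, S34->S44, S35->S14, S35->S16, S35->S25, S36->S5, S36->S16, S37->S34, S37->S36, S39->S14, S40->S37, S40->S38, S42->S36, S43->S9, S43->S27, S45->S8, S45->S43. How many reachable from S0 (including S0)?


BFS from S0:
  layer 0: {S0}
  layer 1: {S7, S22}
  layer 2: {S10, S11, S12, S27, S30, S38}
  layer 3: {S16, S29, S31}
  layer 4: {S9, S19, S42}
  layer 5: {S34, S36, S37}
  layer 6: {S5, S40, S44}
Reachable set: {S0, S5, S7, S9, S10, S11, S12, S16, S19, S22, S27, S29, S30, S31, S34, S36, S37, S38, S40, S42, S44}
Count = 21

21


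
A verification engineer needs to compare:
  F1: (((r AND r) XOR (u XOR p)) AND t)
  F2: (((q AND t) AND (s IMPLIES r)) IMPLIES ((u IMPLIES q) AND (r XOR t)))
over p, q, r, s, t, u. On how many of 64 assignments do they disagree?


F1 = (((r AND r) XOR (u XOR p)) AND t)
F2 = (((q AND t) AND (s IMPLIES r)) IMPLIES ((u IMPLIES q) AND (r XOR t)))
Evaluate both on each of 64 rows (bits = p,q,r,s,t,u):
  row 0 [000000]: F1=0 F2=1 (differ) -> 1
  row 1 [000001]: F1=0 F2=1 (differ) -> 1
  row 2 [000010]: F1=0 F2=1 (differ) -> 1
  row 3 [000011]: F1=1 F2=1 -> 0
  row 4 [000100]: F1=0 F2=1 (differ) -> 1
  (every remaining row is evaluated the same way; all 64 results are listed next)
Full result column, 8 rows per line (p,q,r fixed per line; s,t,u runs 000..111 left to right):
  rows 0-7 [p,q,r=000]: 11101110  (ones: 6)
  rows 8-15 [p,q,r=001]: 11011101  (ones: 6)
  rows 16-23 [p,q,r=010]: 11101110  (ones: 6)
  rows 24-31 [p,q,r=011]: 11101110  (ones: 6)
  rows 32-39 [p,q,r=100]: 11011101  (ones: 6)
  rows 40-47 [p,q,r=101]: 11101110  (ones: 6)
  rows 48-55 [p,q,r=110]: 11011101  (ones: 6)
  rows 56-63 [p,q,r=111]: 11011101  (ones: 6)
Disagreements = 6+6+6+6+6+6+6+6 = 48

48


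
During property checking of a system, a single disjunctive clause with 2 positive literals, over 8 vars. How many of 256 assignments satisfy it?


Step 1: Total=2^8=256
Step 2: Unsat when all 2 false: 2^6=64
Step 3: Sat=256-64=192

192


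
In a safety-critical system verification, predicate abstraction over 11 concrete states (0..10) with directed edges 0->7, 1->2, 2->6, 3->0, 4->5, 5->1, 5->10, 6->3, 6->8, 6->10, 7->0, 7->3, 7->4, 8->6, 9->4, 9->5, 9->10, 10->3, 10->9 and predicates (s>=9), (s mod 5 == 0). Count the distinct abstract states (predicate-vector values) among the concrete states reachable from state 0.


BFS from 0:
Concrete reachable: {0, 1, 2, 3, 4, 5, 6, 7, 8, 9, 10}
Abstract via predicates (s>=9), (s mod 5 == 0):
  (0,0) <- {1, 2, 3, 4, 6, 7, 8}
  (0,1) <- {0, 5}
  (1,0) <- {9}
  (1,1) <- {10}
Distinct abstract states = 4

4


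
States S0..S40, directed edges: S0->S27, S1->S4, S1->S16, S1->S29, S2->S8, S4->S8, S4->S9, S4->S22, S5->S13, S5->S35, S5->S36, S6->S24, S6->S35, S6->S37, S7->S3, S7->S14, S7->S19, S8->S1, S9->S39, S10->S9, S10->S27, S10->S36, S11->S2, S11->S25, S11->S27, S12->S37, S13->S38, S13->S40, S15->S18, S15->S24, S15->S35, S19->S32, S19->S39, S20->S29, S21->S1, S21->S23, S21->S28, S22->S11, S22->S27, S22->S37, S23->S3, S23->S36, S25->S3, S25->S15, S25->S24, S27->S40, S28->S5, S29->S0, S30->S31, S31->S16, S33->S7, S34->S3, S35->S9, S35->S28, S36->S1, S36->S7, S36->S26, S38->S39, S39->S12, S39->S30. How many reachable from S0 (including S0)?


BFS from S0:
  layer 0: {S0}
  layer 1: {S27}
  layer 2: {S40}
Reachable set: {S0, S27, S40}
Count = 3

3


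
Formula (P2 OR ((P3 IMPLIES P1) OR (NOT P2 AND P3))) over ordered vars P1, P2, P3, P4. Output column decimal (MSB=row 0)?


Formula: (P2 OR ((P3 IMPLIES P1) OR (NOT P2 AND P3))) over P1, P2, P3, P4 (16 rows)
Evaluate each row (bits = P1,P2,P3,P4, MSB first):
  row 0 [0000]: (0 OR ((0 IMPLIES 0) OR (NOT 0 AND 0))) -> 1
  row 1 [0001]: (0 OR ((0 IMPLIES 0) OR (NOT 0 AND 0))) -> 1
  row 2 [0010]: (0 OR ((1 IMPLIES 0) OR (NOT 0 AND 1))) -> 1
  row 3 [0011]: (0 OR ((1 IMPLIES 0) OR (NOT 0 AND 1))) -> 1
  row 4 [0100]: (1 OR ((0 IMPLIES 0) OR (NOT 1 AND 0))) -> 1
  row 5 [0101]: (1 OR ((0 IMPLIES 0) OR (NOT 1 AND 0))) -> 1
  row 6 [0110]: (1 OR ((1 IMPLIES 0) OR (NOT 1 AND 1))) -> 1
  row 7 [0111]: (1 OR ((1 IMPLIES 0) OR (NOT 1 AND 1))) -> 1
  row 8 [1000]: (0 OR ((0 IMPLIES 1) OR (NOT 0 AND 0))) -> 1
  row 9 [1001]: (0 OR ((0 IMPLIES 1) OR (NOT 0 AND 0))) -> 1
  row 10 [1010]: (0 OR ((1 IMPLIES 1) OR (NOT 0 AND 1))) -> 1
  row 11 [1011]: (0 OR ((1 IMPLIES 1) OR (NOT 0 AND 1))) -> 1
  row 12 [1100]: (1 OR ((0 IMPLIES 1) OR (NOT 1 AND 0))) -> 1
  row 13 [1101]: (1 OR ((0 IMPLIES 1) OR (NOT 1 AND 0))) -> 1
  row 14 [1110]: (1 OR ((1 IMPLIES 1) OR (NOT 1 AND 1))) -> 1
  row 15 [1111]: (1 OR ((1 IMPLIES 1) OR (NOT 1 AND 1))) -> 1
Full result column, 4 rows per line (P1,P2 fixed per line; P3,P4 runs 00..11 left to right):
  rows 0-3 [P1,P2=00]: 1111  = hex F
  rows 4-7 [P1,P2=01]: 1111  = hex F
  rows 8-11 [P1,P2=10]: 1111  = hex F
  rows 12-15 [P1,P2=11]: 1111  = hex F
Output column (row 0 .. row 15) = 1111111111111111
Output column grouped in 4s = 1111 1111 1111 1111 = 0xFFFF
Convert to decimal digit by digit (value = value*16 + digit):
  F -> 15
  15*16 + 15 (F) = 255
  255*16 + 15 (F) = 4095
  4095*16 + 15 (F) = 65535
Decimal = 65535

65535


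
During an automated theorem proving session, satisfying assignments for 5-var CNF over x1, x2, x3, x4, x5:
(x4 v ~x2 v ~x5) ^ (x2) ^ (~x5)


CNF with 3 clauses over 5 vars (32 assignments).
An assignment satisfies CNF iff every clause has >=1 true literal.
Check each row (bits = x1,x2,x3,x4,x5; clause T/F shown):
  row 0 [00000]: clauses=TFT -> 0
  row 1 [00001]: clauses=TFF -> 0
  row 2 [00010]: clauses=TFT -> 0
  row 3 [00011]: clauses=TFF -> 0
  row 4 [00100]: clauses=TFT -> 0
  row 5 [00101]: clauses=TFF -> 0
  row 6 [00110]: clauses=TFT -> 0
  row 7 [00111]: clauses=TFF -> 0
  row 8 [01000]: clauses=TTT -> 1
  row 9 [01001]: clauses=FTF -> 0
  row 10 [01010]: clauses=TTT -> 1
  row 11 [01011]: clauses=TTF -> 0
  row 12 [01100]: clauses=TTT -> 1
  row 13 [01101]: clauses=FTF -> 0
  row 14 [01110]: clauses=TTT -> 1
  row 15 [01111]: clauses=TTF -> 0
  row 16 [10000]: clauses=TFT -> 0
  row 17 [10001]: clauses=TFF -> 0
  row 18 [10010]: clauses=TFT -> 0
  row 19 [10011]: clauses=TFF -> 0
  row 20 [10100]: clauses=TFT -> 0
  row 21 [10101]: clauses=TFF -> 0
  row 22 [10110]: clauses=TFT -> 0
  row 23 [10111]: clauses=TFF -> 0
  row 24 [11000]: clauses=TTT -> 1
  row 25 [11001]: clauses=FTF -> 0
  row 26 [11010]: clauses=TTT -> 1
  row 27 [11011]: clauses=TTF -> 0
  row 28 [11100]: clauses=TTT -> 1
  row 29 [11101]: clauses=FTF -> 0
  row 30 [11110]: clauses=TTT -> 1
  row 31 [11111]: clauses=TTF -> 0
Full result column, 8 rows per line (x1,x2 fixed per line; x3,x4,x5 runs 000..111 left to right):
  rows 0-7 [x1,x2=00]: 00000000  (ones: 0)
  rows 8-15 [x1,x2=01]: 10101010  (ones: 4)
  rows 16-23 [x1,x2=10]: 00000000  (ones: 0)
  rows 24-31 [x1,x2=11]: 10101010  (ones: 4)
Satisfying assignments = 0+4+0+4 = 8

8


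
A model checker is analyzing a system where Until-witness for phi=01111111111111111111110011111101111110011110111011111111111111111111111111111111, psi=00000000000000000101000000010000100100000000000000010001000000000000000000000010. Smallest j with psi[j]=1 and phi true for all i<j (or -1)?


(phi U psi) at 0: need smallest j with psi[j]=1 and phi[i]=1 for all i in [0,j).
Scan from step 0:
  step 0: phi=0 -> phi-prefix broken from here
  step 17: psi=1 but phi already failed -> not a witness
  step 19: psi=1 but phi already failed -> not a witness
  step 27: psi=1 but phi already failed -> not a witness
  step 32: psi=1 but phi already failed -> not a witness
  step 35: psi=1 but phi already failed -> not a witness
  step 51: psi=1 but phi already failed -> not a witness
  step 55: psi=1 but phi already failed -> not a witness
  step 78: psi=1 but phi already failed -> not a witness
  end of trace: no witness -> -1
Witness step = -1

-1


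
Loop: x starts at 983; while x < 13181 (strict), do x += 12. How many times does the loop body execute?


Step 1: x goes from 983 toward 13181 by 12; the body runs while x<13181, so iterations = ceil((bound-start)/step)
Step 2: Distance=12198
Step 3: ceil(12198/12)=1017

1017


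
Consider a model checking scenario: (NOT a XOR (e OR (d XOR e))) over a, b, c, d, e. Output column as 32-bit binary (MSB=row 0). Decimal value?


Formula: (NOT a XOR (e OR (d XOR e))) over a, b, c, d, e (32 rows)
Evaluate each row (bits = a,b,c,d,e, MSB first):
  row 0 [00000]: (NOT 0 XOR (0 OR (0 XOR 0))) -> 1
  row 1 [00001]: (NOT 0 XOR (1 OR (0 XOR 1))) -> 0
  row 2 [00010]: (NOT 0 XOR (0 OR (1 XOR 0))) -> 0
  row 3 [00011]: (NOT 0 XOR (1 OR (1 XOR 1))) -> 0
  row 4 [00100]: (NOT 0 XOR (0 OR (0 XOR 0))) -> 1
  row 5 [00101]: (NOT 0 XOR (1 OR (0 XOR 1))) -> 0
  row 6 [00110]: (NOT 0 XOR (0 OR (1 XOR 0))) -> 0
  row 7 [00111]: (NOT 0 XOR (1 OR (1 XOR 1))) -> 0
  row 8 [01000]: (NOT 0 XOR (0 OR (0 XOR 0))) -> 1
  row 9 [01001]: (NOT 0 XOR (1 OR (0 XOR 1))) -> 0
  row 10 [01010]: (NOT 0 XOR (0 OR (1 XOR 0))) -> 0
  row 11 [01011]: (NOT 0 XOR (1 OR (1 XOR 1))) -> 0
  row 12 [01100]: (NOT 0 XOR (0 OR (0 XOR 0))) -> 1
  row 13 [01101]: (NOT 0 XOR (1 OR (0 XOR 1))) -> 0
  row 14 [01110]: (NOT 0 XOR (0 OR (1 XOR 0))) -> 0
  row 15 [01111]: (NOT 0 XOR (1 OR (1 XOR 1))) -> 0
  row 16 [10000]: (NOT 1 XOR (0 OR (0 XOR 0))) -> 0
  row 17 [10001]: (NOT 1 XOR (1 OR (0 XOR 1))) -> 1
  row 18 [10010]: (NOT 1 XOR (0 OR (1 XOR 0))) -> 1
  row 19 [10011]: (NOT 1 XOR (1 OR (1 XOR 1))) -> 1
  row 20 [10100]: (NOT 1 XOR (0 OR (0 XOR 0))) -> 0
  row 21 [10101]: (NOT 1 XOR (1 OR (0 XOR 1))) -> 1
  row 22 [10110]: (NOT 1 XOR (0 OR (1 XOR 0))) -> 1
  row 23 [10111]: (NOT 1 XOR (1 OR (1 XOR 1))) -> 1
  row 24 [11000]: (NOT 1 XOR (0 OR (0 XOR 0))) -> 0
  row 25 [11001]: (NOT 1 XOR (1 OR (0 XOR 1))) -> 1
  row 26 [11010]: (NOT 1 XOR (0 OR (1 XOR 0))) -> 1
  row 27 [11011]: (NOT 1 XOR (1 OR (1 XOR 1))) -> 1
  row 28 [11100]: (NOT 1 XOR (0 OR (0 XOR 0))) -> 0
  row 29 [11101]: (NOT 1 XOR (1 OR (0 XOR 1))) -> 1
  row 30 [11110]: (NOT 1 XOR (0 OR (1 XOR 0))) -> 1
  row 31 [11111]: (NOT 1 XOR (1 OR (1 XOR 1))) -> 1
Full result column, 4 rows per line (a,b,c fixed per line; d,e runs 00..11 left to right):
  rows 0-3 [a,b,c=000]: 1000  = hex 8
  rows 4-7 [a,b,c=001]: 1000  = hex 8
  rows 8-11 [a,b,c=010]: 1000  = hex 8
  rows 12-15 [a,b,c=011]: 1000  = hex 8
  rows 16-19 [a,b,c=100]: 0111  = hex 7
  rows 20-23 [a,b,c=101]: 0111  = hex 7
  rows 24-27 [a,b,c=110]: 0111  = hex 7
  rows 28-31 [a,b,c=111]: 0111  = hex 7
Output column (row 0 .. row 31) = 10001000100010000111011101110111
Output column grouped in 4s = 1000 1000 1000 1000 0111 0111 0111 0111 = 0x88887777
Convert to decimal digit by digit (value = value*16 + digit):
  8 -> 8
  8*16 + 8 = 136
  136*16 + 8 = 2184
  2184*16 + 8 = 34952
  34952*16 + 7 = 559239
  559239*16 + 7 = 8947831
  8947831*16 + 7 = 143165303
  143165303*16 + 7 = 2290644855
Decimal = 2290644855

2290644855


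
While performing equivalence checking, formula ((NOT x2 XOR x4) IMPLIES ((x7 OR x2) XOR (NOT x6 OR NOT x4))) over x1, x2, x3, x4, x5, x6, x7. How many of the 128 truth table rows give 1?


Formula: ((NOT x2 XOR x4) IMPLIES ((x7 OR x2) XOR (NOT x6 OR NOT x4))) over 7 vars (128 rows)
Evaluate each row (x1, x2, x3, x4, x5, x6, x7 as bits, MSB first):
  row 0 [0000000]: ((NOT 0 XOR 0) IMPLIES ((0 OR 0) XOR (NOT 0 OR NOT 0))) -> 1
  row 1 [0000001]: ((NOT 0 XOR 0) IMPLIES ((1 OR 0) XOR (NOT 0 OR NOT 0))) -> 0
  row 2 [0000010]: ((NOT 0 XOR 0) IMPLIES ((0 OR 0) XOR (NOT 1 OR NOT 0))) -> 1
  row 3 [0000011]: ((NOT 0 XOR 0) IMPLIES ((1 OR 0) XOR (NOT 1 OR NOT 0))) -> 0
  row 4 [0000100]: ((NOT 0 XOR 0) IMPLIES ((0 OR 0) XOR (NOT 0 OR NOT 0))) -> 1
  (every remaining row is evaluated the same way; all 128 results are listed next)
Full result column, 8 rows per line (x1,x2,x3,x4 fixed per line; x5,x6,x7 runs 000..111 left to right):
  rows 0-7 [x1,x2,x3,x4=0000]: 10101010  (ones: 4)
  rows 8-15 [x1,x2,x3,x4=0001]: 11111111  (ones: 8)
  rows 16-23 [x1,x2,x3,x4=0010]: 10101010  (ones: 4)
  rows 24-31 [x1,x2,x3,x4=0011]: 11111111  (ones: 8)
  rows 32-39 [x1,x2,x3,x4=0100]: 11111111  (ones: 8)
  rows 40-47 [x1,x2,x3,x4=0101]: 00110011  (ones: 4)
  rows 48-55 [x1,x2,x3,x4=0110]: 11111111  (ones: 8)
  rows 56-63 [x1,x2,x3,x4=0111]: 00110011  (ones: 4)
  rows 64-71 [x1,x2,x3,x4=1000]: 10101010  (ones: 4)
  rows 72-79 [x1,x2,x3,x4=1001]: 11111111  (ones: 8)
  rows 80-87 [x1,x2,x3,x4=1010]: 10101010  (ones: 4)
  rows 88-95 [x1,x2,x3,x4=1011]: 11111111  (ones: 8)
  rows 96-103 [x1,x2,x3,x4=1100]: 11111111  (ones: 8)
  rows 104-111 [x1,x2,x3,x4=1101]: 00110011  (ones: 4)
  rows 112-119 [x1,x2,x3,x4=1110]: 11111111  (ones: 8)
  rows 120-127 [x1,x2,x3,x4=1111]: 00110011  (ones: 4)
Count of 1-rows = 4+8+4+8+8+4+8+4+4+8+4+8+8+4+8+4 = 96

96


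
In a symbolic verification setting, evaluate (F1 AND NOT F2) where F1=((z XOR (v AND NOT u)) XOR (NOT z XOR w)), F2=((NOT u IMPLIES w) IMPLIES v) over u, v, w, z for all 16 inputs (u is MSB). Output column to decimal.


F1 = ((z XOR (v AND NOT u)) XOR (NOT z XOR w))
F2 = ((NOT u IMPLIES w) IMPLIES v)
Counterexample to F1=>F2 is where F1=1 and F2=0.
Evaluate each row (bits = u,v,w,z, MSB first):
  row 0 [0000]: F1=1 F2=1 -> F1&~F2 -> 0
  row 1 [0001]: F1=1 F2=1 -> F1&~F2 -> 0
  row 2 [0010]: F1=0 F2=0 -> F1&~F2 -> 0
  row 3 [0011]: F1=0 F2=0 -> F1&~F2 -> 0
  row 4 [0100]: F1=0 F2=1 -> F1&~F2 -> 0
  row 5 [0101]: F1=0 F2=1 -> F1&~F2 -> 0
  row 6 [0110]: F1=1 F2=1 -> F1&~F2 -> 0
  row 7 [0111]: F1=1 F2=1 -> F1&~F2 -> 0
  row 8 [1000]: F1=1 F2=0 -> F1&~F2 -> 1
  row 9 [1001]: F1=1 F2=0 -> F1&~F2 -> 1
  row 10 [1010]: F1=0 F2=0 -> F1&~F2 -> 0
  row 11 [1011]: F1=0 F2=0 -> F1&~F2 -> 0
  row 12 [1100]: F1=1 F2=1 -> F1&~F2 -> 0
  row 13 [1101]: F1=1 F2=1 -> F1&~F2 -> 0
  row 14 [1110]: F1=0 F2=1 -> F1&~F2 -> 0
  row 15 [1111]: F1=0 F2=1 -> F1&~F2 -> 0
Full result column, 4 rows per line (u,v fixed per line; w,z runs 00..11 left to right):
  rows 0-3 [u,v=00]: 0000  = hex 0
  rows 4-7 [u,v=01]: 0000  = hex 0
  rows 8-11 [u,v=10]: 1100  = hex C
  rows 12-15 [u,v=11]: 0000  = hex 0
Counterexample vector (row 0 .. row 15) = 0000000011000000
Output column grouped in 4s = 0000 0000 1100 0000 = 0x00C0
Convert to decimal digit by digit (value = value*16 + digit):
  0 -> 0
  0*16 + 0 = 0
  0*16 + 12 (C) = 12
  12*16 + 0 = 192
Decimal = 192

192
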